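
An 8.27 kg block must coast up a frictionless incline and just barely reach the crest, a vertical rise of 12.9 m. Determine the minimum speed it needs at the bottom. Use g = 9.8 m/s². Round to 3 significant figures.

v = 15.9 m/s

At the top it is momentarily at rest, so all KE converts to PE: ½mv² = mgh
v = √(2gh) = √(2 × 9.8 × 12.9) = 15.90 m/s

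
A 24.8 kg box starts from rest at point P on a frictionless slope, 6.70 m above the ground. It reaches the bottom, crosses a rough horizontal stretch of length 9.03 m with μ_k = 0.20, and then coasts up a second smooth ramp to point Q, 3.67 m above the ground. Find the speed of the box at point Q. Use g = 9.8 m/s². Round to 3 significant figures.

v = 4.90 m/s

Energy at P: mgh₁ = (24.8)(9.8)(6.70) = 1628.4 J
Friction loss: W_f = μ_k mg d = 438.9 J
At Q: ½mv² + mgh₂ = mgh₁ − W_f
½mv² = 1628.4 − 438.9 − 891.96 = 297.48 J
v = √(2 × 297.48/24.8) = 4.898 m/s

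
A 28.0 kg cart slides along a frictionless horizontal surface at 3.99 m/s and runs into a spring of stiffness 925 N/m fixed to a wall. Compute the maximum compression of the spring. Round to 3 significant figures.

x = 0.694 m

Conservation of energy between contact and max compression: ½mv² = ½kx²
x = v√(m/k) = 3.99 × √(28.0/925) = 0.6942 m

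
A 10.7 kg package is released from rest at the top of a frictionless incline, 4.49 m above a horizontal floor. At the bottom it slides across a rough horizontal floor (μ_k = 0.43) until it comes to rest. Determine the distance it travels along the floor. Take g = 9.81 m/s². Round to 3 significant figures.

d = 10.4 m

Energy at the top = energy at the end + work done against friction:
At rest all PE has been dissipated by friction: mgh = μ_k m g d
d = h/μ_k = 4.49/0.43 = 10.44 m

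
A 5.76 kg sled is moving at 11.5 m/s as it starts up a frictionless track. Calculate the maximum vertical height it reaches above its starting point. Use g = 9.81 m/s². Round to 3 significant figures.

h = 6.74 m

By energy conservation, ½mv² = mgh
h = v²/(2g) = 11.5²/(2 × 9.81) = 6.741 m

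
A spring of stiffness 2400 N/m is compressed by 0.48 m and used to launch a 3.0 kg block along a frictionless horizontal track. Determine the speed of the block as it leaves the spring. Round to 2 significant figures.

Conservation of energy: ½kx² = ½mv²
v = x√(k/m) = 0.48 × √(2400/3.0) = 13.58 m/s

v = 14 m/s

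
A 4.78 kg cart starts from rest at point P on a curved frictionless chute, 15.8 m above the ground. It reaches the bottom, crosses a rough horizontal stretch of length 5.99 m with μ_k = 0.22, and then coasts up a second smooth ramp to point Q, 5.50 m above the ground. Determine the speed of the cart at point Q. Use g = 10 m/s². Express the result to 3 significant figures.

v = 13.4 m/s

Energy at P: mgh₁ = (4.78)(10)(15.8) = 755.24 J
Friction loss: W_f = μ_k mg d = 62.99 J
At Q: ½mv² + mgh₂ = mgh₁ − W_f
½mv² = 755.24 − 62.99 − 262.90 = 429.35 J
v = √(2 × 429.35/4.78) = 13.40 m/s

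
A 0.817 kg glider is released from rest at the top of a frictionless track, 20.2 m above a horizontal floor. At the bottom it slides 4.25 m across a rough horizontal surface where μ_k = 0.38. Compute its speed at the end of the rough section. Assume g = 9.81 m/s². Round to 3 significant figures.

Applying the work–energy principle:
mgh = ½mv² + μ_k m g d
W_f = μ_k mg d = (0.38)(0.817)(9.81)(4.25) = 12.94 J
½mv² = mgh − W_f = 161.90 − 12.94 = 148.95 J
v = √(2 × 148.95/0.817) = 19.10 m/s

v = 19.1 m/s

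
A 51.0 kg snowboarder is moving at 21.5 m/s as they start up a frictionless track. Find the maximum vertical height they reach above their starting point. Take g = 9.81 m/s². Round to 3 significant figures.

Setting KE at the bottom equal to PE gained: ½mv² = mgh
h = v²/(2g) = 21.5²/(2 × 9.81) = 23.56 m

h = 23.6 m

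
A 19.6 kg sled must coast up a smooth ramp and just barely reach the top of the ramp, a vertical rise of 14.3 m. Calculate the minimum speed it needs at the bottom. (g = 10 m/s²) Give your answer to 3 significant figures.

At the top it is momentarily at rest, so all KE converts to PE: ½mv² = mgh
v = √(2gh) = √(2 × 10 × 14.3) = 16.91 m/s

v = 16.9 m/s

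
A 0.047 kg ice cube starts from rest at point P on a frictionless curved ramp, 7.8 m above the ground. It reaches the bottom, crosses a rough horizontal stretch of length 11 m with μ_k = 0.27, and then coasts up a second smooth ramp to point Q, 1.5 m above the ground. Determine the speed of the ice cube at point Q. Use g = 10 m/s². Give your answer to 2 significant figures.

Energy at P: mgh₁ = (0.047)(10)(7.8) = 3.6660 J
Friction loss: W_f = μ_k mg d = 1.396 J
At Q: ½mv² + mgh₂ = mgh₁ − W_f
½mv² = 3.6660 − 1.396 − 0.70500 = 1.5651 J
v = √(2 × 1.5651/0.047) = 8.161 m/s

v = 8.2 m/s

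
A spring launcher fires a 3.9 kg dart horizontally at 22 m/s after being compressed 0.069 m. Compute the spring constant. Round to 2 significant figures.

Energy stored in the spring equals the launch KE: ½kx² = ½mv²
k = mv²/x² = (3.9)(22)²/(0.069)² = 396471 N/m

k = 400000 N/m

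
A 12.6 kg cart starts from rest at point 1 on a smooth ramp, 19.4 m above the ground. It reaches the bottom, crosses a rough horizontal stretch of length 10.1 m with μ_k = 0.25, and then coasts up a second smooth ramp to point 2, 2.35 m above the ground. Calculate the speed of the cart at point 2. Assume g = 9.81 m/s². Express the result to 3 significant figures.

v = 16.9 m/s

Energy at 1: mgh₁ = (12.6)(9.81)(19.4) = 2398.0 J
Friction loss: W_f = μ_k mg d = 312.1 J
At 2: ½mv² + mgh₂ = mgh₁ − W_f
½mv² = 2398.0 − 312.1 − 290.47 = 1795.4 J
v = √(2 × 1795.4/12.6) = 16.88 m/s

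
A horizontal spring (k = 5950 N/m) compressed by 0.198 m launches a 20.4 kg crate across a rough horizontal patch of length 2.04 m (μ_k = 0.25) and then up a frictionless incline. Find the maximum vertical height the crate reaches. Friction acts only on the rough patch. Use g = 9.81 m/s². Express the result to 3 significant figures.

h = 0.0728 m

Spring energy: E₀ = ½kx² = ½(5950)(0.198)² = 116.63 J
Friction: W_f = μ_k mg d = (0.25)(20.4)(9.81)(2.04) = 102.1 J
Energy at base of ramp: E = 116.63 − 102.1 = 14.569 J
At max height all remaining energy is PE: mgh = E ⇒ h = E/(mg) = 14.569/(20.4 × 9.81) = 0.07280 m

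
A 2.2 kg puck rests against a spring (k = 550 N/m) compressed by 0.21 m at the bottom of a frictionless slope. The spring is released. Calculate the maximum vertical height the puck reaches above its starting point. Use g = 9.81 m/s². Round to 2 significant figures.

h = 0.56 m

All spring PE becomes gravitational PE at the highest point: ½kx² = mgh
h = kx²/(2mg) = (550)(0.21)²/(2 × 2.2 × 9.81) = 0.5619 m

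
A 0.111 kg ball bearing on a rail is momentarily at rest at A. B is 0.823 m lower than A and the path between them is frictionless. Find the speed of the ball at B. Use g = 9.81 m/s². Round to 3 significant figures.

Energy conservation between the two points: mgh = ½mv²
v = √(2gh) = √(2 × 9.81 × 0.823) = √16.147 = 4.018 m/s

v = 4.02 m/s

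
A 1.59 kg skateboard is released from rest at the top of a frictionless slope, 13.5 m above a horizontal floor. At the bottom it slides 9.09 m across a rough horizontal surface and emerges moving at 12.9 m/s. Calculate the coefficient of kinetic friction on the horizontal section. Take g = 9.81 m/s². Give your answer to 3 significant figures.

Energy at the top = energy at the end + work done against friction:
mgh = ½mv² + μ_k m g d
mgh = 210.57 J; ½mv² = 132.30 J
W_f = 210.57 − 132.30 = 78.28 J
μ_k = W_f/(mg·d) = 78.28/(15.60 × 9.09) = 0.5521

μ_k = 0.552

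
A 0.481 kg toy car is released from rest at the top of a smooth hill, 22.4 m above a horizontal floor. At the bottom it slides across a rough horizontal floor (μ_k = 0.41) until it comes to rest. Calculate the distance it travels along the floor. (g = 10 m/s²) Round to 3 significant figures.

Energy bookkeeping (friction removes W_f = μ_k N d):
At rest all PE has been dissipated by friction: mgh = μ_k m g d
d = h/μ_k = 22.4/0.41 = 54.63 m

d = 54.6 m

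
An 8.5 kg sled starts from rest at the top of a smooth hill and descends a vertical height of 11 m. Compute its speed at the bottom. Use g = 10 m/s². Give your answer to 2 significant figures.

v = 15 m/s

By conservation of mechanical energy, mgh = ½mv²
v = √(2gh) = √(2 × 10 × 11) = √220.00 = 14.83 m/s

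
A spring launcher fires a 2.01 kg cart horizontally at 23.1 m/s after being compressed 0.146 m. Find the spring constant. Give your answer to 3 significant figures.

Energy stored in the spring equals the launch KE: ½kx² = ½mv²
k = mv²/x² = (2.01)(23.1)²/(0.146)² = 50317 N/m

k = 50300 N/m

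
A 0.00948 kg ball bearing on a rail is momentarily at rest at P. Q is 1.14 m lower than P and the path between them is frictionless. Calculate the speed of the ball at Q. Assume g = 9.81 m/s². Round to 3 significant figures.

v = 4.73 m/s

Equating total energy at the two states: mgh = ½mv²
v = √(2gh) = √(2 × 9.81 × 1.14) = √22.367 = 4.729 m/s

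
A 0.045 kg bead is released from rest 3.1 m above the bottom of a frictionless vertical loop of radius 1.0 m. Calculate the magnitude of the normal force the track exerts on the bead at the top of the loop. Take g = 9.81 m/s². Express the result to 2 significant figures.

N = 0.53 N

Energy from release to top (height 2r): mgh = ½mv_top² + mg(2r)
v_top² = 2g(h − 2r) = 2(9.81)(3.1 − 2.000) = 21.582 m²/s²
At the top, both N and weight point toward the centre: N + mg = mv_top²/r
N = m(v_top²/r − g) = 0.045(21.582/1.0 − 9.81) = 0.5297 N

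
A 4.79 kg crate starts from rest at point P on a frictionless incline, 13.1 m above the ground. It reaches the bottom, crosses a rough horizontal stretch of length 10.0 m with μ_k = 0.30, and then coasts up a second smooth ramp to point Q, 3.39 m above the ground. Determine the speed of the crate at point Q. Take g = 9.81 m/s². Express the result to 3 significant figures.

v = 11.5 m/s

Energy at P: mgh₁ = (4.79)(9.81)(13.1) = 615.57 J
Friction loss: W_f = μ_k mg d = 141.0 J
At Q: ½mv² + mgh₂ = mgh₁ − W_f
½mv² = 615.57 − 141.0 − 159.30 = 315.30 J
v = √(2 × 315.30/4.79) = 11.47 m/s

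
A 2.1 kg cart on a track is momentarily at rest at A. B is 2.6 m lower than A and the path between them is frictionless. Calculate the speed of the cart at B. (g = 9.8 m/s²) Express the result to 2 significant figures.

v = 7.1 m/s

Equating total energy at the two states: mgh = ½mv²
v = √(2gh) = √(2 × 9.8 × 2.6) = √50.960 = 7.139 m/s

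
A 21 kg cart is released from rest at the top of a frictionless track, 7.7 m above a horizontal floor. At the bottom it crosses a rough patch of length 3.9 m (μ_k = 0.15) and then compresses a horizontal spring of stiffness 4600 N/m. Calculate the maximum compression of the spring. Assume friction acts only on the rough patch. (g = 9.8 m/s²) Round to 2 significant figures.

x = 0.80 m

Initial energy: E₁ = mgh = (21)(9.8)(7.7) = 1584.7 J
Friction removes W_f = μ_k mg d = (0.15)(21)(9.8)(3.9) = 120.4 J
Energy reaching the spring: E = 1584.7 − 120.4 = 1464.3 J
At max compression ½kx² = E ⇒ x = √(2E/k) = √(2 × 1464.3/4600) = 0.7979 m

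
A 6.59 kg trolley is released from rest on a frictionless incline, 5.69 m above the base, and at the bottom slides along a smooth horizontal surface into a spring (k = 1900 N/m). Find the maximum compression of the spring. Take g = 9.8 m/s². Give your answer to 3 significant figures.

Gravitational PE at the top equals spring PE at max compression: mgh = ½kx²
x = √(2mgh/k) = √(2 × 6.59 × 9.8 × 5.69 / 1900) = 0.6219 m

x = 0.622 m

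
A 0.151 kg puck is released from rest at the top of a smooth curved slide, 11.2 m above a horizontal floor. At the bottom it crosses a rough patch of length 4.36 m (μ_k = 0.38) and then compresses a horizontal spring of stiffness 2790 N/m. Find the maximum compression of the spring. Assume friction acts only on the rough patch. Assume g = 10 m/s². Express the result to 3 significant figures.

x = 0.102 m

Initial energy: E₁ = mgh = (0.151)(10)(11.2) = 16.912 J
Friction removes W_f = μ_k mg d = (0.38)(0.151)(10)(4.36) = 2.502 J
Energy reaching the spring: E = 16.912 − 2.502 = 14.410 J
At max compression ½kx² = E ⇒ x = √(2E/k) = √(2 × 14.410/2790) = 0.1016 m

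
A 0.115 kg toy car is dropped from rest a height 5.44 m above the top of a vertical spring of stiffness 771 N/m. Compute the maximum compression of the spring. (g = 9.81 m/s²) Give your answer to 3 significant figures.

x = 0.128 m

Take the reference level at the top of the uncompressed spring. At max compression the car has fallen H + x and is momentarily at rest:
mg(H + x) = ½kx²
½(771)x² − (0.115)(9.81)x − (0.115)(9.81)(5.44) = 0
385.5x² − 1.128x − 6.137 = 0
x = [1.128 + √(1.273 + 9463.5)]/(2 × 385.5) = 0.1276 m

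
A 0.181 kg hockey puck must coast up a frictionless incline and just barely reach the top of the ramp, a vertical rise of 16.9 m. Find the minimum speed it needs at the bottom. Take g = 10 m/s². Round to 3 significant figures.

At the top it is momentarily at rest, so all KE converts to PE: ½mv² = mgh
v = √(2gh) = √(2 × 10 × 16.9) = 18.38 m/s

v = 18.4 m/s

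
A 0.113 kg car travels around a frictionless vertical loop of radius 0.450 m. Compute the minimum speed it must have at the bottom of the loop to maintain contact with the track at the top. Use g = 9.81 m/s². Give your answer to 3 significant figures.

At the top: mg = mv_top²/r ⇒ v_top² = gr = 4.415 m²/s²
Energy from bottom to top (height 2r): ½mv_bot² = ½mv_top² + mg(2r)
v_bot² = gr + 4gr = 5gr = 22.07
v_bot = √(5gr) = 4.698 m/s

v = 4.70 m/s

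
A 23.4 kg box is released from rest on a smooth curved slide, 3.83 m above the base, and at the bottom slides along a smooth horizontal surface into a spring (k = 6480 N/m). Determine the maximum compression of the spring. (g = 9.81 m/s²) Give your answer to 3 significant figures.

At max compression the box is momentarily at rest: mgh = ½kx²
x = √(2mgh/k) = √(2 × 23.4 × 9.81 × 3.83 / 6480) = 0.5209 m

x = 0.521 m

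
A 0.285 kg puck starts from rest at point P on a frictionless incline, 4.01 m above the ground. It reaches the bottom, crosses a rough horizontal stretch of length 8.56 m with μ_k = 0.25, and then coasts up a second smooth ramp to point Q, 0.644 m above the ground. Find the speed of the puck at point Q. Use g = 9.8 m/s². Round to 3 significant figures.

v = 4.90 m/s

Energy at P: mgh₁ = (0.285)(9.8)(4.01) = 11.200 J
Friction loss: W_f = μ_k mg d = 5.977 J
At Q: ½mv² + mgh₂ = mgh₁ − W_f
½mv² = 11.200 − 5.977 − 1.7987 = 3.4242 J
v = √(2 × 3.4242/0.285) = 4.902 m/s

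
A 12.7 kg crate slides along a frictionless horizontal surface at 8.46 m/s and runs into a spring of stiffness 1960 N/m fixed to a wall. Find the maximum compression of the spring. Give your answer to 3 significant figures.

x = 0.681 m

Conservation of energy between contact and max compression: ½mv² = ½kx²
x = v√(m/k) = 8.46 × √(12.7/1960) = 0.6810 m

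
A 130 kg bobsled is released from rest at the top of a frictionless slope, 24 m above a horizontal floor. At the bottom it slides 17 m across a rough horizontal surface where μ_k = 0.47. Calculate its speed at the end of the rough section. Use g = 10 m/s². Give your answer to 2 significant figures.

Applying the work–energy principle:
mgh = ½mv² + μ_k m g d
W_f = μ_k mg d = (0.47)(130)(10)(17) = 10387 J
½mv² = mgh − W_f = 31200 − 10387 = 20813 J
v = √(2 × 20813/130) = 17.89 m/s

v = 18 m/s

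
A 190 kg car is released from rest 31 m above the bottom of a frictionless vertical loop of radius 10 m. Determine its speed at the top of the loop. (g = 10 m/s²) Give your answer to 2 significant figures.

v = 15 m/s

Energy conservation: mgh = ½mv_top² + mg(2r)
v_top² = 2g(h − 2r) = 2(10)(31 − 20.00) = 220.0
v_top = 14.83 m/s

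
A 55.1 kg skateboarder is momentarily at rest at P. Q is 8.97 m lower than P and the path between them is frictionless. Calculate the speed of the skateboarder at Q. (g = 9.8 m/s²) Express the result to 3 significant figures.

v = 13.3 m/s

By conservation of mechanical energy, mgh = ½mv²
v = √(2gh) = √(2 × 9.8 × 8.97) = √175.81 = 13.26 m/s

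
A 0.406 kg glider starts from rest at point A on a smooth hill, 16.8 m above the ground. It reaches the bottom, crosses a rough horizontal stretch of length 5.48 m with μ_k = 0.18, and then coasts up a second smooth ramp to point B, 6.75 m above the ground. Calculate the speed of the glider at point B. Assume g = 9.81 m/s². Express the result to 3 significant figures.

Energy at A: mgh₁ = (0.406)(9.81)(16.8) = 66.912 J
Friction loss: W_f = μ_k mg d = 3.929 J
At B: ½mv² + mgh₂ = mgh₁ − W_f
½mv² = 66.912 − 3.929 − 26.884 = 36.099 J
v = √(2 × 36.099/0.406) = 13.34 m/s

v = 13.3 m/s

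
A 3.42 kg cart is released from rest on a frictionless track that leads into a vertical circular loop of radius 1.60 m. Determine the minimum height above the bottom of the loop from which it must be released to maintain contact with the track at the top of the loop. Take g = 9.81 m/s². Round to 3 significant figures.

At the top, for minimum speed gravity alone supplies the centripetal force: mg = mv_top²/r ⇒ v_top² = gr = 15.70 m²/s²
Energy conservation from release height h to the top (height 2r): mgh = ½mv_top² + mg(2r)
h = v_top²/(2g) + 2r = r/2 + 2r = 5r/2 = 4.000 m

h = 4.00 m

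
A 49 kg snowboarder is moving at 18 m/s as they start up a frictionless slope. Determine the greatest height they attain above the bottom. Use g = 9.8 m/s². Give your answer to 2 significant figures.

h = 17 m

Setting KE at the bottom equal to PE gained: ½mv² = mgh
h = v²/(2g) = 18²/(2 × 9.8) = 16.53 m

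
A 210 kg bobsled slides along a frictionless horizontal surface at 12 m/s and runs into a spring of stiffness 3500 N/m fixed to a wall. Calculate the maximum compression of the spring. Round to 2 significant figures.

At max compression the bobsled is momentarily at rest: ½mv² = ½kx²
x = v√(m/k) = 12 × √(210/3500) = 2.939 m

x = 2.9 m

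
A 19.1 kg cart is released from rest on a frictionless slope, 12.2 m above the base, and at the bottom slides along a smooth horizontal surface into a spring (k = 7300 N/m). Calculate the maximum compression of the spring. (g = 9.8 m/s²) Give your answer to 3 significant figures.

x = 0.791 m

At max compression the cart is momentarily at rest: mgh = ½kx²
x = √(2mgh/k) = √(2 × 19.1 × 9.8 × 12.2 / 7300) = 0.7910 m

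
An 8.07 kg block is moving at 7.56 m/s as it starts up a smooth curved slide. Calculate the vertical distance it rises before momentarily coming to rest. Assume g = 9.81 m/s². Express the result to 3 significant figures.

By energy conservation, ½mv² = mgh
h = v²/(2g) = 7.56²/(2 × 9.81) = 2.913 m

h = 2.91 m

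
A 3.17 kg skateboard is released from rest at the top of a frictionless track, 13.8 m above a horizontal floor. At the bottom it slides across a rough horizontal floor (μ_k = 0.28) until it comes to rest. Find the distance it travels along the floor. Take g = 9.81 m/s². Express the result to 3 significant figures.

d = 49.3 m

Energy bookkeeping (friction removes W_f = μ_k N d):
At rest all PE has been dissipated by friction: mgh = μ_k m g d
d = h/μ_k = 13.8/0.28 = 49.29 m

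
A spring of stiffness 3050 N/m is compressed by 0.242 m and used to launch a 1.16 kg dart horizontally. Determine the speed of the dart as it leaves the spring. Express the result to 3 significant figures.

v = 12.4 m/s

The dart leaves the spring when the spring is at natural length, so ½kx² = ½mv²
v = x√(k/m) = 0.242 × √(3050/1.16) = 12.41 m/s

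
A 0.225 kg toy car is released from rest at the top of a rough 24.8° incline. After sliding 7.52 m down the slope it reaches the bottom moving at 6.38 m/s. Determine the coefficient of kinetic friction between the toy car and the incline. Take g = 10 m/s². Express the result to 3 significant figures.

μ_k = 0.164

Energy balance down the incline: mg L sinθ − ½mv² = μ_k (mg cosθ) L
mgL sinθ = 7.0971 J; ½mv² = 4.5792 J
W_f = 7.0971 − 4.5792 = 2.518 J
μ_k = W_f/(mg cosθ · L) = 2.518/(2.042 × 7.52) = 0.1639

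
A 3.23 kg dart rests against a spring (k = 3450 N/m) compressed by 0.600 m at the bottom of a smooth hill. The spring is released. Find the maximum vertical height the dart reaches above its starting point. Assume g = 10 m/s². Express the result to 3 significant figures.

At maximum height the dart is at rest, so ½kx² = mgh
h = kx²/(2mg) = (3450)(0.600)²/(2 × 3.23 × 10) = 19.23 m

h = 19.2 m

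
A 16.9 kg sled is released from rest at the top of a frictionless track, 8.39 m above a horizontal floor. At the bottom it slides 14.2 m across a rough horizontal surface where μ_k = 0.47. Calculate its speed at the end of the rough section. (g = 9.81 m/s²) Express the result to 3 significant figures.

Energy bookkeeping (friction removes W_f = μ_k N d):
mgh = ½mv² + μ_k m g d
W_f = μ_k mg d = (0.47)(16.9)(9.81)(14.2) = 1106 J
½mv² = mgh − W_f = 1391.0 − 1106 = 284.49 J
v = √(2 × 284.49/16.9) = 5.802 m/s

v = 5.80 m/s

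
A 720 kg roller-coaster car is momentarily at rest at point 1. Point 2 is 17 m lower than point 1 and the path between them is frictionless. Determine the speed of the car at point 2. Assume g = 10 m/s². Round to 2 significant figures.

Mechanical energy is conserved (no friction): mgh = ½mv²
v = √(2gh) = √(2 × 10 × 17) = √340.00 = 18.44 m/s

v = 18 m/s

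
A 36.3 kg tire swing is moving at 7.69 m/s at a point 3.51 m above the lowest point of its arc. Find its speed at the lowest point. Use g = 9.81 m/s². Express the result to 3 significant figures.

By conservation of mechanical energy, ½mv₀² + mgh = ½mv²
v² = v₀² + 2gh = (7.69)² + 2(9.81)(3.51) = 128.00
v = √128.00 = 11.31 m/s

v = 11.3 m/s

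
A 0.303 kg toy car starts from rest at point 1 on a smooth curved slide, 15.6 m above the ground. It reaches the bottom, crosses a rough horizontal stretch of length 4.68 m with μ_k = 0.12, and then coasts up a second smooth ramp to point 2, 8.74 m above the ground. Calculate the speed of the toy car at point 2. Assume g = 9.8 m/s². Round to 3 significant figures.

v = 11.1 m/s

Energy at 1: mgh₁ = (0.303)(9.8)(15.6) = 46.323 J
Friction loss: W_f = μ_k mg d = 1.668 J
At 2: ½mv² + mgh₂ = mgh₁ − W_f
½mv² = 46.323 − 1.668 − 25.953 = 18.702 J
v = √(2 × 18.702/0.303) = 11.11 m/s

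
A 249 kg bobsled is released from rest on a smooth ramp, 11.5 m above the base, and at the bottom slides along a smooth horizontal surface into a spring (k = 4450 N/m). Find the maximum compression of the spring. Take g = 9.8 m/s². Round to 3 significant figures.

x = 3.55 m

Energy conservation (no friction) from release to max compression: mgh = ½kx²
x = √(2mgh/k) = √(2 × 249 × 9.8 × 11.5 / 4450) = 3.551 m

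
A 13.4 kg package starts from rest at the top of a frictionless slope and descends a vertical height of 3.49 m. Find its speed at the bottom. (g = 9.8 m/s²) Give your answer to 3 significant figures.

Equating total energy at the two states: mgh = ½mv²
v = √(2gh) = √(2 × 9.8 × 3.49) = √68.404 = 8.271 m/s

v = 8.27 m/s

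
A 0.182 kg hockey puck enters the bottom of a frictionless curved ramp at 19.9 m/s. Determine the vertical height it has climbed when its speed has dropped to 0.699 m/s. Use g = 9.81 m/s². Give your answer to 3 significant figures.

h = 20.2 m

Energy balance between the two points: ½mv₁² = ½mv₂² + mgh
h = (v₁² − v₂²)/(2g) = (19.9² − 0.699²)/(2 × 9.81) = 20.16 m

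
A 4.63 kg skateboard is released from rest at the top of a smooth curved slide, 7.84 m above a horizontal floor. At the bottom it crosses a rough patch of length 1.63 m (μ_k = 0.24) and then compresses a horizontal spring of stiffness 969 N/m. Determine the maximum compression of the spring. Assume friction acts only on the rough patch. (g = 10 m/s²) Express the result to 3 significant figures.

x = 0.844 m

Initial energy: E₁ = mgh = (4.63)(10)(7.84) = 362.99 J
Friction removes W_f = μ_k mg d = (0.24)(4.63)(10)(1.63) = 18.11 J
Energy reaching the spring: E = 362.99 − 18.11 = 344.88 J
At max compression ½kx² = E ⇒ x = √(2E/k) = √(2 × 344.88/969) = 0.8437 m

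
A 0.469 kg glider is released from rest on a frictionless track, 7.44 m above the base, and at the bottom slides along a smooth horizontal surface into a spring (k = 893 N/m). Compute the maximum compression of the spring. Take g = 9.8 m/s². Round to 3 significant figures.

x = 0.277 m

Gravitational PE at the top equals spring PE at max compression: mgh = ½kx²
x = √(2mgh/k) = √(2 × 0.469 × 9.8 × 7.44 / 893) = 0.2767 m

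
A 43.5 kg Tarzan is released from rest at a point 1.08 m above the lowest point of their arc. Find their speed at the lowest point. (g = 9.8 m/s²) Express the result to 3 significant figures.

Mechanical energy is conserved (no friction): mgh = ½mv²
The mass cancels from both sides.
v = √(2gh) = √(2 × 9.8 × 1.08) = √21.168 = 4.601 m/s

v = 4.60 m/s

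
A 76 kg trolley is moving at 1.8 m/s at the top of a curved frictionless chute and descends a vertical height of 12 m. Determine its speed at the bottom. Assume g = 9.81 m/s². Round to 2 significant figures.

By conservation of mechanical energy, ½mv₀² + mgh = ½mv²
v² = v₀² + 2gh = (1.8)² + 2(9.81)(12) = 238.68
v = √238.68 = 15.45 m/s

v = 15 m/s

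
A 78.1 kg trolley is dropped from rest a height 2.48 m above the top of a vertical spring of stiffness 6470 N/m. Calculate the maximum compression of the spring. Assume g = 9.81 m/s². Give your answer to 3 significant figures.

x = 0.894 m

Let x be the compression. The total drop is H + x, and the trolley is instantaneously at rest at max compression, so energy conservation gives:
mg(H + x) = ½kx²
½(6470)x² − (78.1)(9.81)x − (78.1)(9.81)(2.48) = 0
3235x² − 766.2x − 1900 = 0
x = [766.2 + √(587003 + 2.4587e+07)]/(2 × 3235) = 0.8939 m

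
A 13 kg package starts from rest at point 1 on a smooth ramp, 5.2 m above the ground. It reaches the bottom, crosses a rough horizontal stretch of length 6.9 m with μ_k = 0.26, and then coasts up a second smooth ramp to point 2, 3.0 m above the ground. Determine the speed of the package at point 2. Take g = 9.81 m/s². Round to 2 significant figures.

Energy at 1: mgh₁ = (13)(9.81)(5.2) = 663.16 J
Friction loss: W_f = μ_k mg d = 228.8 J
At 2: ½mv² + mgh₂ = mgh₁ − W_f
½mv² = 663.16 − 228.8 − 382.59 = 51.777 J
v = √(2 × 51.777/13) = 2.822 m/s

v = 2.8 m/s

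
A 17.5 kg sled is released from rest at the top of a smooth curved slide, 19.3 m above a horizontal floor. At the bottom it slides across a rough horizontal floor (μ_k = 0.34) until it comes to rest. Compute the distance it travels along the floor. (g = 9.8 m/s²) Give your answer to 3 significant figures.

Applying the work–energy principle:
At rest all PE has been dissipated by friction: mgh = μ_k m g d
d = h/μ_k = 19.3/0.34 = 56.76 m

d = 56.8 m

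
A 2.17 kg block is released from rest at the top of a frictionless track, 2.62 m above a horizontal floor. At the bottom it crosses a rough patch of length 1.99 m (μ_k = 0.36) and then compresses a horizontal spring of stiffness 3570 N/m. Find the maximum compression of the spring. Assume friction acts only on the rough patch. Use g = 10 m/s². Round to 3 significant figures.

x = 0.152 m

Initial energy: E₁ = mgh = (2.17)(10)(2.62) = 56.854 J
Friction removes W_f = μ_k mg d = (0.36)(2.17)(10)(1.99) = 15.55 J
Energy reaching the spring: E = 56.854 − 15.55 = 41.308 J
At max compression ½kx² = E ⇒ x = √(2E/k) = √(2 × 41.308/3570) = 0.1521 m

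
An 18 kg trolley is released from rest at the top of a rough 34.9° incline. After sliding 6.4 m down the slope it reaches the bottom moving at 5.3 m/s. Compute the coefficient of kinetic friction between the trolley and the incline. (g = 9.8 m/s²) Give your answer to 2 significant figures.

μ_k = 0.42

mgh = ½mv² + μ_k (mg cosθ) L, with h = L sinθ
mgL sinθ = 645.93 J; ½mv² = 252.81 J
W_f = 645.93 − 252.81 = 393.1 J
μ_k = W_f/(mg cosθ · L) = 393.1/(144.7 × 6.4) = 0.4246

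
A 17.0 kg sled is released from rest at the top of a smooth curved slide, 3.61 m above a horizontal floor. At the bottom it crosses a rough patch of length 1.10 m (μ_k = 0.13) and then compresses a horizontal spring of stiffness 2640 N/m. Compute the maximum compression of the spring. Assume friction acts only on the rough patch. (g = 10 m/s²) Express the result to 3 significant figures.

Initial energy: E₁ = mgh = (17.0)(10)(3.61) = 613.70 J
Friction removes W_f = μ_k mg d = (0.13)(17.0)(10)(1.10) = 24.31 J
Energy reaching the spring: E = 613.70 − 24.31 = 589.39 J
At max compression ½kx² = E ⇒ x = √(2E/k) = √(2 × 589.39/2640) = 0.6682 m

x = 0.668 m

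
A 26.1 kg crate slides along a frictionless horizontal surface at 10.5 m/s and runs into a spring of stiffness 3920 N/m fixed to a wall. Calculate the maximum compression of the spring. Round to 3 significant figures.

x = 0.857 m

At max compression the crate is momentarily at rest: ½mv² = ½kx²
x = v√(m/k) = 10.5 × √(26.1/3920) = 0.8568 m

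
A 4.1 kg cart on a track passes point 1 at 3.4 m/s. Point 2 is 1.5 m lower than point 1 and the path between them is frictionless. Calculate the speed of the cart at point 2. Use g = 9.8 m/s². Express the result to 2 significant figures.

Mechanical energy is conserved (no friction): ½mv₀² + mgh = ½mv²
v² = v₀² + 2gh = (3.4)² + 2(9.8)(1.5) = 40.960
v = √40.960 = 6.400 m/s

v = 6.4 m/s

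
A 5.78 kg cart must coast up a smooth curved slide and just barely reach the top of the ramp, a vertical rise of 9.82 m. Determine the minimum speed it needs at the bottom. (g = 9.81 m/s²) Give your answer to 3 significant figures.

At the top it is momentarily at rest, so all KE converts to PE: ½mv² = mgh
v = √(2gh) = √(2 × 9.81 × 9.82) = 13.88 m/s

v = 13.9 m/s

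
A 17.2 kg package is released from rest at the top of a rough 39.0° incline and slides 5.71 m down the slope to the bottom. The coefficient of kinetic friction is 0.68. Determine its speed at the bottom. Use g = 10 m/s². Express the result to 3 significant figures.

v = 3.39 m/s

Energy: mgh = ½mv² + W_f, with h = L sinθ and W_f = μ_k (mg cosθ) L
mgh = mgL sinθ = (17.2)(10)(5.71)sin39.0° = 618.07 J
W_f = μ_k mg cosθ · L = (0.68)(17.2)(10)cos39.0°·5.71 = 519.0 J
½mv² = 618.07 − 519.0 = 99.058 J
v = √(2 × 99.058/17.2) = 3.394 m/s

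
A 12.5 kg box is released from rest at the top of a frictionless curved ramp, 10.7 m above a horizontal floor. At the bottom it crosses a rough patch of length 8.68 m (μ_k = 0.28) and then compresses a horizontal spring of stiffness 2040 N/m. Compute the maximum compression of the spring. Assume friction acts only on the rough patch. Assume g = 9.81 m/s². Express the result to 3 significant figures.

Initial energy: E₁ = mgh = (12.5)(9.81)(10.7) = 1312.1 J
Friction removes W_f = μ_k mg d = (0.28)(12.5)(9.81)(8.68) = 298.0 J
Energy reaching the spring: E = 1312.1 − 298.0 = 1014.1 J
At max compression ½kx² = E ⇒ x = √(2E/k) = √(2 × 1014.1/2040) = 0.9971 m

x = 0.997 m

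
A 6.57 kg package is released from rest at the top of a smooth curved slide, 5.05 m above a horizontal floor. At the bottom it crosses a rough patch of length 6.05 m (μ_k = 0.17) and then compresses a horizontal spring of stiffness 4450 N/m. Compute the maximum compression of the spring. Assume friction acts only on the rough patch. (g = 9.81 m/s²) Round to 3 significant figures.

Initial energy: E₁ = mgh = (6.57)(9.81)(5.05) = 325.48 J
Friction removes W_f = μ_k mg d = (0.17)(6.57)(9.81)(6.05) = 66.29 J
Energy reaching the spring: E = 325.48 − 66.29 = 259.19 J
At max compression ½kx² = E ⇒ x = √(2E/k) = √(2 × 259.19/4450) = 0.3413 m

x = 0.341 m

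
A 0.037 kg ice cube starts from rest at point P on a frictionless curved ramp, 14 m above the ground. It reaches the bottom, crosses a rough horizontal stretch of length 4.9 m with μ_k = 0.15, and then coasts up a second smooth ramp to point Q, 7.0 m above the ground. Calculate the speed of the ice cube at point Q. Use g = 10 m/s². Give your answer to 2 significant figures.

Energy at P: mgh₁ = (0.037)(10)(14) = 5.1800 J
Friction loss: W_f = μ_k mg d = 0.2719 J
At Q: ½mv² + mgh₂ = mgh₁ − W_f
½mv² = 5.1800 − 0.2719 − 2.5900 = 2.3180 J
v = √(2 × 2.3180/0.037) = 11.19 m/s

v = 11 m/s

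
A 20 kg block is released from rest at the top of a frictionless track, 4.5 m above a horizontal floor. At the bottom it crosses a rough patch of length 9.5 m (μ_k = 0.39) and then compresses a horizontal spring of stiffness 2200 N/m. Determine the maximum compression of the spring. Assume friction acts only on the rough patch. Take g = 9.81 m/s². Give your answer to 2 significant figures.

Initial energy: E₁ = mgh = (20)(9.81)(4.5) = 882.90 J
Friction removes W_f = μ_k mg d = (0.39)(20)(9.81)(9.5) = 726.9 J
Energy reaching the spring: E = 882.90 − 726.9 = 155.98 J
At max compression ½kx² = E ⇒ x = √(2E/k) = √(2 × 155.98/2200) = 0.3766 m

x = 0.38 m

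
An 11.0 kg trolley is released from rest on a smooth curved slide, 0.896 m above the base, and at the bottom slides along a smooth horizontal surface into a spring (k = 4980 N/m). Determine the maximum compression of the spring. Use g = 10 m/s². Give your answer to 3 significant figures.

x = 0.199 m

Energy conservation (no friction) from release to max compression: mgh = ½kx²
x = √(2mgh/k) = √(2 × 11.0 × 10 × 0.896 / 4980) = 0.1990 m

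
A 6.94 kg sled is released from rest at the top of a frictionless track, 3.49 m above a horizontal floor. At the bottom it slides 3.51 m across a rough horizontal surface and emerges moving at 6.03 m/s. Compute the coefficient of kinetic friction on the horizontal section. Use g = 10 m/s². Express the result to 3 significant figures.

μ_k = 0.476

Energy bookkeeping (friction removes W_f = μ_k N d):
mgh = ½mv² + μ_k m g d
mgh = 242.21 J; ½mv² = 126.17 J
W_f = 242.21 − 126.17 = 116.0 J
μ_k = W_f/(mg·d) = 116.0/(69.40 × 3.51) = 0.4763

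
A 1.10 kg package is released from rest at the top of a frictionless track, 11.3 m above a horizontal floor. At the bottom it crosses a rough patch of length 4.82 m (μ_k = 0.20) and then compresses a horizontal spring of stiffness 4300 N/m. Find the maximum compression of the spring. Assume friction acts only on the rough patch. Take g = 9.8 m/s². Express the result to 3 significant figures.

x = 0.228 m

Initial energy: E₁ = mgh = (1.10)(9.8)(11.3) = 121.81 J
Friction removes W_f = μ_k mg d = (0.20)(1.10)(9.8)(4.82) = 10.39 J
Energy reaching the spring: E = 121.81 − 10.39 = 111.42 J
At max compression ½kx² = E ⇒ x = √(2E/k) = √(2 × 111.42/4300) = 0.2276 m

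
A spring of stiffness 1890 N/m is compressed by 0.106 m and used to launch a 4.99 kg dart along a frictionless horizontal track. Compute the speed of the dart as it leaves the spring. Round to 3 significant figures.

Conservation of energy: ½kx² = ½mv²
v = x√(k/m) = 0.106 × √(1890/4.99) = 2.063 m/s

v = 2.06 m/s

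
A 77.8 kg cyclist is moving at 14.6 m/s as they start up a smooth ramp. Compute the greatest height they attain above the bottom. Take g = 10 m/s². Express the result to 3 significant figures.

Setting KE at the bottom equal to PE gained: ½mv² = mgh
h = v²/(2g) = 14.6²/(2 × 10) = 10.66 m

h = 10.7 m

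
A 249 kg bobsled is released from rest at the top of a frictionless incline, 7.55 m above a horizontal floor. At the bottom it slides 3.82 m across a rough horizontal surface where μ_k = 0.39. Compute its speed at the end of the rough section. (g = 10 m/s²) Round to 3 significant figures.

Energy bookkeeping (friction removes W_f = μ_k N d):
mgh = ½mv² + μ_k m g d
W_f = μ_k mg d = (0.39)(249)(10)(3.82) = 3710 J
½mv² = mgh − W_f = 18800 − 3710 = 15090 J
v = √(2 × 15090/249) = 11.01 m/s

v = 11.0 m/s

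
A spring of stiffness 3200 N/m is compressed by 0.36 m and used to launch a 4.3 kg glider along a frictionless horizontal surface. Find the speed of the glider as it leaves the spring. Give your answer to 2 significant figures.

v = 9.8 m/s

The glider leaves the spring when the spring is at natural length, so ½kx² = ½mv²
v = x√(k/m) = 0.36 × √(3200/4.3) = 9.821 m/s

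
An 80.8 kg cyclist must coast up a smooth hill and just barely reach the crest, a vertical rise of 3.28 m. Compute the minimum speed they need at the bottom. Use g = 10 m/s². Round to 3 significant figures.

v = 8.10 m/s

At the top they are momentarily at rest, so all KE converts to PE: ½mv² = mgh
v = √(2gh) = √(2 × 10 × 3.28) = 8.099 m/s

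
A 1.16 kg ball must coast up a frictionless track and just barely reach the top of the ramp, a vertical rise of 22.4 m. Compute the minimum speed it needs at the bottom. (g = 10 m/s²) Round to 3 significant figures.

At the top it is momentarily at rest, so all KE converts to PE: ½mv² = mgh
v = √(2gh) = √(2 × 10 × 22.4) = 21.17 m/s

v = 21.2 m/s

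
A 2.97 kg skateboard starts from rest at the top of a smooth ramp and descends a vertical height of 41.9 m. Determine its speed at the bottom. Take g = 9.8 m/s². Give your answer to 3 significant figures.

By conservation of mechanical energy, mgh = ½mv²
v = √(2gh) = √(2 × 9.8 × 41.9) = √821.24 = 28.66 m/s

v = 28.7 m/s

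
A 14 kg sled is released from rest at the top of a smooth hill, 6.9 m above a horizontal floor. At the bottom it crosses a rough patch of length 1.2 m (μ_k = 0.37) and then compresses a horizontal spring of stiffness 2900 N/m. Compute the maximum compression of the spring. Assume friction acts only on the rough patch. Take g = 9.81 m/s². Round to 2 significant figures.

Initial energy: E₁ = mgh = (14)(9.81)(6.9) = 947.65 J
Friction removes W_f = μ_k mg d = (0.37)(14)(9.81)(1.2) = 60.98 J
Energy reaching the spring: E = 947.65 − 60.98 = 886.67 J
At max compression ½kx² = E ⇒ x = √(2E/k) = √(2 × 886.67/2900) = 0.7820 m

x = 0.78 m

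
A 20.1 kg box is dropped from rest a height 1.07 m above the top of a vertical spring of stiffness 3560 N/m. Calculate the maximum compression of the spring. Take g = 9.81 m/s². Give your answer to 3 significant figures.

x = 0.404 m

Let x be the compression. The total drop is H + x, and the box is instantaneously at rest at max compression, so energy conservation gives:
mg(H + x) = ½kx²
½(3560)x² − (20.1)(9.81)x − (20.1)(9.81)(1.07) = 0
1780x² − 197.2x − 211.0 = 0
x = [197.2 + √(38880 + 1.5022e+06)]/(2 × 1780) = 0.4041 m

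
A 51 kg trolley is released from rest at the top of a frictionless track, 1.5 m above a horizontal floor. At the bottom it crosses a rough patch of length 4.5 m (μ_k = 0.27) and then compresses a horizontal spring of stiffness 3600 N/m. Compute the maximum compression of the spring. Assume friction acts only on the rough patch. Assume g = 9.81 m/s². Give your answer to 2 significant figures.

Initial energy: E₁ = mgh = (51)(9.81)(1.5) = 750.47 J
Friction removes W_f = μ_k mg d = (0.27)(51)(9.81)(4.5) = 607.9 J
Energy reaching the spring: E = 750.47 − 607.9 = 142.59 J
At max compression ½kx² = E ⇒ x = √(2E/k) = √(2 × 142.59/3600) = 0.2815 m

x = 0.28 m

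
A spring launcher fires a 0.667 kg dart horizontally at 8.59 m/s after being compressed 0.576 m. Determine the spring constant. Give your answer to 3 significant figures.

Spring PE at full compression equals KE at release: ½kx² = ½mv²
k = mv²/x² = (0.667)(8.59)²/(0.576)² = 148.3 N/m

k = 148 N/m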